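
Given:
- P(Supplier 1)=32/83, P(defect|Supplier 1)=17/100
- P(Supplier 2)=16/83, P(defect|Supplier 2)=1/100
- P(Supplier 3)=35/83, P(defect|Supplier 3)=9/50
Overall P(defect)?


P(B) = Σ P(B|Aᵢ)×P(Aᵢ)
  17/100×32/83 = 136/2075
  1/100×16/83 = 4/2075
  9/50×35/83 = 63/830
Sum = 119/830

P(defect) = 119/830 ≈ 14.34%


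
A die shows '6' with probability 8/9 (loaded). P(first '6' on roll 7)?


Geometric: P(X=7) = (1-p)^(k-1)×p = (1/9)^6×8/9 = 8/4782969

P(X=7) = 8/4782969 ≈ 0.00%


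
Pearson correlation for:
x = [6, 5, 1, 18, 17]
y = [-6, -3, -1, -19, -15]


n=5, Σx=47, Σy=-44, Σxy=-649, Σx²=675, Σy²=632
r = (5×(-649) - 47×(-44))/√((5×675 - 47²)(5×632 - (-44)²))
= -1177/√(1166×1224) = -1177/√1427184 ≈ -1177/1194.6481 ≈ -0.9852

r ≈ -0.9852


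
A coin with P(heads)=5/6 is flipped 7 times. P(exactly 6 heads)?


Binomial: P(X=6) = C(7,6)×p^6×(1-p)^1
= 7 × 15625/46656 × 1/6 = 109375/279936

P(X=6) = 109375/279936 ≈ 39.07%


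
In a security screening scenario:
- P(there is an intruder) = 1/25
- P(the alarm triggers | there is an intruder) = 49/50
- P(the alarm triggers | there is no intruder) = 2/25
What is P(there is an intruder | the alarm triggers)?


Using Bayes' theorem:
P(A|B) = P(B|A)·P(A) / P(B)

P(the alarm triggers) = 49/50 × 1/25 + 2/25 × 24/25
= 49/1250 + 48/625 = 29/250

P(there is an intruder|the alarm triggers) = (49/1250) / (29/250) = 49/145

P(there is an intruder|the alarm triggers) = 49/145 ≈ 33.79%


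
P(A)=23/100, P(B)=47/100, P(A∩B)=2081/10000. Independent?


P(A)×P(B) = 1081/10000
P(A∩B) = 2081/10000
Not equal → NOT independent

No, not independent


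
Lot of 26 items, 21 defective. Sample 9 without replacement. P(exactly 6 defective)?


Hypergeometric: C(21,6)×C(5,3)/C(26,9)
= 54264×10/3124550 = 2856/16445

P(X=6) = 2856/16445 ≈ 17.37%


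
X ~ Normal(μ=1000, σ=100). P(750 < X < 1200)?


z₁=(750-1000)/100=-2.5, z₂=(1200-1000)/100=2.0
P = Φ(2.0) - Φ(-2.5) = 0.977250 - 0.006210 = 0.971040 ≈ 0.9710

P(750 < X < 1200) ≈ 0.9710


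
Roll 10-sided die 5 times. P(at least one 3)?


P(no 3)^5 = (9/10)^5 = 59049/100000
P(≥1) = 1 - 59049/100000 = 40951/100000

P = 40951/100000 ≈ 40.95%


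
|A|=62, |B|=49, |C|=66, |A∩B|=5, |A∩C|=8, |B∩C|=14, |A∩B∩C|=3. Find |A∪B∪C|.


|A∪B∪C| = 62+49+66-5-8-14+3 = 153

|A∪B∪C| = 153


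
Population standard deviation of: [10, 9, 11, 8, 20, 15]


Mean = 73/6
  (10-73/6)²=169/36
  (9-73/6)²=361/36
  (11-73/6)²=49/36
  (8-73/6)²=625/36
  (20-73/6)²=2209/36
  (15-73/6)²=289/36
Σ(x-μ)² = 617/6
σ² = (617/6)/6 = 617/36

σ = √(617/36) ≈ 4.1399


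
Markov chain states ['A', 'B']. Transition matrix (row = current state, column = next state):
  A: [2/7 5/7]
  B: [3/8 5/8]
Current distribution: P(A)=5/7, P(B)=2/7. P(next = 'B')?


P(next=B) = Σᵢ P(now=i)×P(i→B)
= 5/7×5/7 + 2/7×5/8
= 25/49 + 5/28 = 135/196

P = 135/196 ≈ 0.6888


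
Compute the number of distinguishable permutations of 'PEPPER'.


Letters: 6, freq: {'P': 3, 'E': 2, 'R': 1}
6!/(3!×2!×1!) = 720/12 = 60

60


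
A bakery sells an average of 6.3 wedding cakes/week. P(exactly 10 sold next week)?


Poisson(λ=6.3): P(X=10) = e^(-λ)×λ^k/k!
= e^(-6.3) × 6.3^10 / 10!
≈ 0.001836304777 × 98493029.1882 / 3628800 ≈ 0.049841

P(X=10) ≈ 0.049841 ≈ 4.98%


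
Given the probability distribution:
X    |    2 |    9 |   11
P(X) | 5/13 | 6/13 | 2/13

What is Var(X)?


E[X] = 86/13
E[X²] = 748/13
Var(X) = E[X²] - (E[X])² = 748/13 - 7396/169 = 2328/169

Var(X) = 2328/169 ≈ 13.7751


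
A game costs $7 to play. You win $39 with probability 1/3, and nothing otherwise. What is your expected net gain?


E[gain] = (39-7)×1/3 + (-7)×2/3
= 32/3 - 14/3 = 6

Expected net gain = $6 ≈ $6.00


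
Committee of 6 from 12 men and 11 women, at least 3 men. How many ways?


Count by #men:
  3M,3W: C(12,3)×C(11,3)=36300
  4M,2W: C(12,4)×C(11,2)=27225
  5M,1W: C(12,5)×C(11,1)=8712
  6M,0W: C(12,6)×C(11,0)=924
Total = 73161

73161


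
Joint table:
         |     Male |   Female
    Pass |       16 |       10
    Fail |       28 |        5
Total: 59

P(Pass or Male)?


P(Pass∨Male) = P(Pass) + P(Male) - P(Pass∧Male)
= (26 + 44 - 16)/59 = 54/59

P = 54/59 ≈ 91.53%


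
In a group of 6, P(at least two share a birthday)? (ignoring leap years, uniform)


P(all different) = Π(365-i)/365 for i=0..5
= 0.959538
P(match) = 1 - 0.959538 = 0.040462

P ≈ 0.0405 ≈ 4.05%


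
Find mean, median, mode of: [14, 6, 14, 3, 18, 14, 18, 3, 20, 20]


Sorted: [3, 3, 6, 14, 14, 14, 18, 18, 20, 20]
Mean = 130/10 = 13
Median = 14
Freq: {14: 3, 6: 1, 3: 2, 18: 2, 20: 2}
Mode: [14]

Mean=13, Median=14, Mode=14


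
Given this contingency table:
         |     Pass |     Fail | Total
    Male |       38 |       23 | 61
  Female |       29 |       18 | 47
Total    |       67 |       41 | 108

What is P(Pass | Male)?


P(Pass | Male) = 38/(38+23) = 38/61

P(Pass|Male) = 38/61 ≈ 62.30%


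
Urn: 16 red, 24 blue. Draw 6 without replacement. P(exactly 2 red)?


Hypergeometric: C(16,2)×C(24,4)/C(40,6)
= 120×10626/3838380 = 3036/9139

P(X=2) = 3036/9139 ≈ 33.22%


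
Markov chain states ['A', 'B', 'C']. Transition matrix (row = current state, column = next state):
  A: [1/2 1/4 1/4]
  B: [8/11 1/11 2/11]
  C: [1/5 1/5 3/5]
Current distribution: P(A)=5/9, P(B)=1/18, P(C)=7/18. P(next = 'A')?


P(next=A) = Σᵢ P(now=i)×P(i→A)
= 5/9×1/2 + 1/18×8/11 + 7/18×1/5
= 5/18 + 4/99 + 7/90 = 196/495

P = 196/495 ≈ 0.3960


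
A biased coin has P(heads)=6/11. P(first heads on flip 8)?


Geometric: P(X=8) = (1-p)^(k-1)×p = (5/11)^7×6/11 = 468750/214358881

P(X=8) = 468750/214358881 ≈ 0.22%


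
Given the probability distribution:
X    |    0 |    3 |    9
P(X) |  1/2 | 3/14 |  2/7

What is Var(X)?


E[X] = 45/14
E[X²] = 351/14
Var(X) = E[X²] - (E[X])² = 351/14 - 2025/196 = 2889/196

Var(X) = 2889/196 ≈ 14.7398


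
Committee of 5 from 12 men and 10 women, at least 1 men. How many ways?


Count by #men:
  1M,4W: C(12,1)×C(10,4)=2520
  2M,3W: C(12,2)×C(10,3)=7920
  3M,2W: C(12,3)×C(10,2)=9900
  4M,1W: C(12,4)×C(10,1)=4950
  5M,0W: C(12,5)×C(10,0)=792
Total = 26082

26082


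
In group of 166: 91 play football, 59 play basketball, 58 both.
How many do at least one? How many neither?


|A∪B| = 91+59-58 = 92
Neither = 166-92 = 74

At least one: 92; Neither: 74


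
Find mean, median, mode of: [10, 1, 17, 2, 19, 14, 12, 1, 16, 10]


Sorted: [1, 1, 2, 10, 10, 12, 14, 16, 17, 19]
Mean = 102/10 = 51/5
Median = 11
Freq: {10: 2, 1: 2, 17: 1, 2: 1, 19: 1, 14: 1, 12: 1, 16: 1}
Mode: [1, 10]

Mean=51/5, Median=11, Mode=[1, 10]


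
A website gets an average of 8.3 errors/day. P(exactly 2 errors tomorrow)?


Poisson(λ=8.3): P(X=2) = e^(-λ)×λ^k/k!
= e^(-8.3) × 8.3^2 / 2!
≈ 0.0002485168271 × 68.89 / 2 ≈ 0.008560

P(X=2) ≈ 0.008560 ≈ 0.86%


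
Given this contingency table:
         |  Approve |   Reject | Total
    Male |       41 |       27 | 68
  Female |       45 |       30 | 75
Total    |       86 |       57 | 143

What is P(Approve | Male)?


P(Approve | Male) = 41/(41+27) = 41/68

P(Approve|Male) = 41/68 ≈ 60.29%


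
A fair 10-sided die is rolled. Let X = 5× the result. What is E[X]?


E[die] = (1+10)/2 = 11/2
E[X] = 5 × 11/2 = 55/2

E[X] = 55/2


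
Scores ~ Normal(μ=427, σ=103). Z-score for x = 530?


z = (x - μ)/σ = (530 - 427)/103 = 1.0

z = 1.0


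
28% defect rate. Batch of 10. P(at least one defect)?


P(all good) = (18/25)^10 = 3570467226624/95367431640625
P(≥1 defect) = 91796964414001/95367431640625

P = 91796964414001/95367431640625 ≈ 96.26%


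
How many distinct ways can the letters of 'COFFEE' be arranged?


Letters: 6, freq: {'C': 1, 'O': 1, 'F': 2, 'E': 2}
6!/(1!×1!×2!×2!) = 720/4 = 180

180


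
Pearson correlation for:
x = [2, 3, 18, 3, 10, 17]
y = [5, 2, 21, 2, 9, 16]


n=6, Σx=53, Σy=55, Σxy=762, Σx²=735, Σy²=811
r = (6×762 - 53×55)/√((6×735 - 53²)(6×811 - 55²))
= 1657/√(1601×1841) = 1657/√2947441 ≈ 1657/1716.8113 ≈ 0.9652

r ≈ 0.9652


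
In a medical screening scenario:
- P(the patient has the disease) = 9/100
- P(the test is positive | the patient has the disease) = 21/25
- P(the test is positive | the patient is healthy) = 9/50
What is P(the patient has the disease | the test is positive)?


Using Bayes' theorem:
P(A|B) = P(B|A)·P(A) / P(B)

P(the test is positive) = 21/25 × 9/100 + 9/50 × 91/100
= 189/2500 + 819/5000 = 1197/5000

P(the patient has the disease|the test is positive) = (189/2500) / (1197/5000) = 6/19

P(the patient has the disease|the test is positive) = 6/19 ≈ 31.58%


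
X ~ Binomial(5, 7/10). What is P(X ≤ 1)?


P(X ≤ 1) = Σ P(X=i) for i=0..1
P(X=0) = 243/100000
P(X=1) = 567/20000
Sum = 1539/50000

P(X ≤ 1) = 1539/50000 ≈ 3.08%


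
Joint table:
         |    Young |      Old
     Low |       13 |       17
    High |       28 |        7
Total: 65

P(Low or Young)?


P(Low∨Young) = P(Low) + P(Young) - P(Low∧Young)
= (30 + 41 - 13)/65 = 58/65

P = 58/65 ≈ 89.23%


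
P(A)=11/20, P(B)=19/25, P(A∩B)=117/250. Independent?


P(A)×P(B) = 209/500
P(A∩B) = 117/250
Not equal → NOT independent

No, not independent


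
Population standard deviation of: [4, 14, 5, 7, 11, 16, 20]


Mean = 77/7 = 11
  (4-11)²=49
  (14-11)²=9
  (5-11)²=36
  (7-11)²=16
  (11-11)²=0
  (16-11)²=25
  (20-11)²=81
Σ(x-μ)² = 216
σ² = 216/7

σ = √(216/7) ≈ 5.5549


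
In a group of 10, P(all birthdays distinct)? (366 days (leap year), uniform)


P(all different) = Π(366-i)/366 for i=0..9
= (366/366)×(365/366)×...×(357/366)
= 0.883355

P ≈ 0.8834 ≈ 88.34%


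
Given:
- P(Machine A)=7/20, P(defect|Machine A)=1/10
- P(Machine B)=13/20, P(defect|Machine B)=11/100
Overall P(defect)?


P(B) = Σ P(B|Aᵢ)×P(Aᵢ)
  1/10×7/20 = 7/200
  11/100×13/20 = 143/2000
Sum = 213/2000

P(defect) = 213/2000 ≈ 10.65%


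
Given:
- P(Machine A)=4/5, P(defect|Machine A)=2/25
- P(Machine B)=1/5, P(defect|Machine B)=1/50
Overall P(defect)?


P(B) = Σ P(B|Aᵢ)×P(Aᵢ)
  2/25×4/5 = 8/125
  1/50×1/5 = 1/250
Sum = 17/250

P(defect) = 17/250 ≈ 6.80%


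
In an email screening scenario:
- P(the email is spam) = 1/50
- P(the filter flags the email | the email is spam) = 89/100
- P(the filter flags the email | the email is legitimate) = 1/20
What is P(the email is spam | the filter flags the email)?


Using Bayes' theorem:
P(A|B) = P(B|A)·P(A) / P(B)

P(the filter flags the email) = 89/100 × 1/50 + 1/20 × 49/50
= 89/5000 + 49/1000 = 167/2500

P(the email is spam|the filter flags the email) = (89/5000) / (167/2500) = 89/334

P(the email is spam|the filter flags the email) = 89/334 ≈ 26.65%


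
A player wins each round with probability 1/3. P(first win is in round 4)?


Geometric: P(X=4) = (1-p)^(k-1)×p = (2/3)^3×1/3 = 8/81

P(X=4) = 8/81 ≈ 9.88%


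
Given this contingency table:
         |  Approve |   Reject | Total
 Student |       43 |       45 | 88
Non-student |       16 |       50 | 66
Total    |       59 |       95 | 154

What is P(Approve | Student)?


P(Approve | Student) = 43/(43+45) = 43/88

P(Approve|Student) = 43/88 ≈ 48.86%


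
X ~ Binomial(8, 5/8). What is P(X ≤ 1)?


P(X ≤ 1) = Σ P(X=i) for i=0..1
P(X=0) = 6561/16777216
P(X=1) = 10935/2097152
Sum = 94041/16777216

P(X ≤ 1) = 94041/16777216 ≈ 0.56%


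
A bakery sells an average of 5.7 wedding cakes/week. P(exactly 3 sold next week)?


Poisson(λ=5.7): P(X=3) = e^(-λ)×λ^k/k!
= e^(-5.7) × 5.7^3 / 3!
≈ 0.003345965457 × 185.193 / 6 ≈ 0.103275

P(X=3) ≈ 0.103275 ≈ 10.33%


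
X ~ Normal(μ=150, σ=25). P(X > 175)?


z = (175-150)/25 = 1.0
P(X > 175) = 1 - P(Z ≤ 1.0) = 1 - 0.8413 = 0.1587

P(X > 175) ≈ 0.1587


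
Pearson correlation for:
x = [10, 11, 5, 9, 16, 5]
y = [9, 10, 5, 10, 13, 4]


n=6, Σx=56, Σy=51, Σxy=543, Σx²=608, Σy²=491
r = (6×543 - 56×51)/√((6×608 - 56²)(6×491 - 51²))
= 402/√(512×345) = 402/√176640 ≈ 402/420.2856 ≈ 0.9565

r ≈ 0.9565


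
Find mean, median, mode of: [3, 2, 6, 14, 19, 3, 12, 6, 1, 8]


Sorted: [1, 2, 3, 3, 6, 6, 8, 12, 14, 19]
Mean = 74/10 = 37/5
Median = 6
Freq: {3: 2, 2: 1, 6: 2, 14: 1, 19: 1, 12: 1, 1: 1, 8: 1}
Mode: [3, 6]

Mean=37/5, Median=6, Mode=[3, 6]


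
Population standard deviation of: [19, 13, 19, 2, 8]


Mean = 61/5
  (19-61/5)²=1156/25
  (13-61/5)²=16/25
  (19-61/5)²=1156/25
  (2-61/5)²=2601/25
  (8-61/5)²=441/25
Σ(x-μ)² = 1074/5
σ² = (1074/5)/5 = 1074/25

σ = √(1074/25) ≈ 6.5544


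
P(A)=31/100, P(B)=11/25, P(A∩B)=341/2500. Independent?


P(A)×P(B) = 341/2500
P(A∩B) = 341/2500
Equal ✓ → Independent

Yes, independent


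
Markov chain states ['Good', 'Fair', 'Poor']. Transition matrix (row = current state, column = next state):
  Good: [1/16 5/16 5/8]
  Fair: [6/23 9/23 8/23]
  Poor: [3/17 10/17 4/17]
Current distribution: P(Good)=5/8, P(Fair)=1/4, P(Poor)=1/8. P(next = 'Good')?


P(next=Good) = Σᵢ P(now=i)×P(i→Good)
= 5/8×1/16 + 1/4×6/23 + 1/8×3/17
= 5/128 + 3/46 + 3/136 = 6323/50048

P = 6323/50048 ≈ 0.1263


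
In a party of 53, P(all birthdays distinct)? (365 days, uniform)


P(all different) = Π(365-i)/365 for i=0..52
= (365/365)×(364/365)×...×(313/365)
= 0.018862

P ≈ 0.0189 ≈ 1.89%


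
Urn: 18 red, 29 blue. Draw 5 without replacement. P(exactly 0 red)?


Hypergeometric: C(18,0)×C(29,5)/C(47,5)
= 1×118755/1533939 = 39585/511313

P(X=0) = 39585/511313 ≈ 7.74%


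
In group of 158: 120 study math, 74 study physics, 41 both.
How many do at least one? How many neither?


|A∪B| = 120+74-41 = 153
Neither = 158-153 = 5

At least one: 153; Neither: 5


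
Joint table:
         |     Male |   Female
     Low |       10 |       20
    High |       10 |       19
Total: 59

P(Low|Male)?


P(Low|Male) = 10/(10+10) = 10/20 = 1/2

P = 1/2 ≈ 50.00%


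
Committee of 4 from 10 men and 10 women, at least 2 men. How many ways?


Count by #men:
  2M,2W: C(10,2)×C(10,2)=2025
  3M,1W: C(10,3)×C(10,1)=1200
  4M,0W: C(10,4)×C(10,0)=210
Total = 3435

3435


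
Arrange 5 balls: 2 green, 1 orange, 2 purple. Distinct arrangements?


5!/(2!×1!×2!) = 30

30


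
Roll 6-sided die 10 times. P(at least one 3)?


P(no 3)^10 = (5/6)^10 = 9765625/60466176
P(≥1) = 1 - 9765625/60466176 = 50700551/60466176

P = 50700551/60466176 ≈ 83.85%


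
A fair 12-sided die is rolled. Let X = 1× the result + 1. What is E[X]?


E[die] = (1+12)/2 = 13/2
E[X] = 1×13/2 + 1 = 15/2

E[X] = 15/2


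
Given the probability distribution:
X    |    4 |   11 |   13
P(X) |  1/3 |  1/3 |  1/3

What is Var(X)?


E[X] = 28/3
E[X²] = 102
Var(X) = E[X²] - (E[X])² = 102 - 784/9 = 134/9

Var(X) = 134/9 ≈ 14.8889


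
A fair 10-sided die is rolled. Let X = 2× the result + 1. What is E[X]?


E[die] = (1+10)/2 = 11/2
E[X] = 2×11/2 + 1 = 12

E[X] = 12


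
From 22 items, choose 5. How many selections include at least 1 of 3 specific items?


Complement: C(22,5) - C(19,5) = 26334 - 11628 = 14706

14706


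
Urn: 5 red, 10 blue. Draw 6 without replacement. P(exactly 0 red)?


Hypergeometric: C(5,0)×C(10,6)/C(15,6)
= 1×210/5005 = 6/143

P(X=0) = 6/143 ≈ 4.20%


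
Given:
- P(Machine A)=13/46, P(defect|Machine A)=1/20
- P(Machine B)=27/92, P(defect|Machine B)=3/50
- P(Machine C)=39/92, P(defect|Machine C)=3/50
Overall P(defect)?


P(B) = Σ P(B|Aᵢ)×P(Aᵢ)
  1/20×13/46 = 13/920
  3/50×27/92 = 81/4600
  3/50×39/92 = 117/4600
Sum = 263/4600

P(defect) = 263/4600 ≈ 5.72%


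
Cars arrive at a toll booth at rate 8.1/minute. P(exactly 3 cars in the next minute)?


Poisson(λ=8.1): P(X=3) = e^(-λ)×λ^k/k!
= e^(-8.1) × 8.1^3 / 3!
≈ 0.0003035391381 × 531.441 / 6 ≈ 0.026886

P(X=3) ≈ 0.026886 ≈ 2.69%


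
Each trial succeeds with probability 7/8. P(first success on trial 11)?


Geometric: P(X=11) = (1-p)^(k-1)×p = (1/8)^10×7/8 = 7/8589934592

P(X=11) = 7/8589934592 ≈ 0.00%


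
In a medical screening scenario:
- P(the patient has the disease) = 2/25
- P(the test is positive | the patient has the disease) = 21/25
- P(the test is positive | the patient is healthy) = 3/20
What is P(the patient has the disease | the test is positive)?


Using Bayes' theorem:
P(A|B) = P(B|A)·P(A) / P(B)

P(the test is positive) = 21/25 × 2/25 + 3/20 × 23/25
= 42/625 + 69/500 = 513/2500

P(the patient has the disease|the test is positive) = (42/625) / (513/2500) = 56/171

P(the patient has the disease|the test is positive) = 56/171 ≈ 32.75%


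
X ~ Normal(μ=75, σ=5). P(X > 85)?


z = (85-75)/5 = 2.0
P(X > 85) = 1 - P(Z ≤ 2.0) = 1 - 0.9772 = 0.0228

P(X > 85) ≈ 0.0228


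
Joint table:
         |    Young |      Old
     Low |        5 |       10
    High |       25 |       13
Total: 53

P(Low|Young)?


P(Low|Young) = 5/(5+25) = 5/30 = 1/6

P = 1/6 ≈ 16.67%


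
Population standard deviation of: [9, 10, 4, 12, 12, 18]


Mean = 65/6
  (9-65/6)²=121/36
  (10-65/6)²=25/36
  (4-65/6)²=1681/36
  (12-65/6)²=49/36
  (12-65/6)²=49/36
  (18-65/6)²=1849/36
Σ(x-μ)² = 629/6
σ² = (629/6)/6 = 629/36

σ = √(629/36) ≈ 4.1800


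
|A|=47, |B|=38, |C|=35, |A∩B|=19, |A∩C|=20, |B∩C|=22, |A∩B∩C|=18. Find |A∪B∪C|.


|A∪B∪C| = 47+38+35-19-20-22+18 = 77

|A∪B∪C| = 77


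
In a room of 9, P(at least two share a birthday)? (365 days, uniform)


P(all different) = Π(365-i)/365 for i=0..8
= 0.905376
P(match) = 1 - 0.905376 = 0.094624

P ≈ 0.0946 ≈ 9.46%


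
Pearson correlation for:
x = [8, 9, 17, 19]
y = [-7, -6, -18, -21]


n=4, Σx=53, Σy=-52, Σxy=-815, Σx²=795, Σy²=850
r = (4×(-815) - 53×(-52))/√((4×795 - 53²)(4×850 - (-52)²))
= -504/√(371×696) = -504/√258216 ≈ -504/508.1496 ≈ -0.9918

r ≈ -0.9918


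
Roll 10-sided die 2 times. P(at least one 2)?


P(no 2)^2 = (9/10)^2 = 81/100
P(≥1) = 1 - 81/100 = 19/100

P = 19/100 ≈ 19.00%


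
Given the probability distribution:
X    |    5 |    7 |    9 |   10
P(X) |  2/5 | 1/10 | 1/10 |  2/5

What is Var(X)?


E[X] = 38/5
E[X²] = 63
Var(X) = E[X²] - (E[X])² = 63 - 1444/25 = 131/25

Var(X) = 131/25 ≈ 5.2400


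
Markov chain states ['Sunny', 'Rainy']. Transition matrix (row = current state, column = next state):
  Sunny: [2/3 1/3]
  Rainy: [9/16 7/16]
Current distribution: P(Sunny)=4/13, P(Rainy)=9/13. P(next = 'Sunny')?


P(next=Sunny) = Σᵢ P(now=i)×P(i→Sunny)
= 4/13×2/3 + 9/13×9/16
= 8/39 + 81/208 = 371/624

P = 371/624 ≈ 0.5946


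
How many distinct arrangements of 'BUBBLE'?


Letters: 6, freq: {'B': 3, 'U': 1, 'L': 1, 'E': 1}
6!/(3!×1!×1!×1!) = 720/6 = 120

120


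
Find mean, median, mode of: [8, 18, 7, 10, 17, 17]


Sorted: [7, 8, 10, 17, 17, 18]
Mean = 77/6
Median = 27/2
Freq: {8: 1, 18: 1, 7: 1, 10: 1, 17: 2}
Mode: [17]

Mean=77/6, Median=27/2, Mode=17


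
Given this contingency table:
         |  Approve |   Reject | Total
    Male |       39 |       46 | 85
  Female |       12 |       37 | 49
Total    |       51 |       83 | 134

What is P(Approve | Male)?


P(Approve | Male) = 39/(39+46) = 39/85

P(Approve|Male) = 39/85 ≈ 45.88%


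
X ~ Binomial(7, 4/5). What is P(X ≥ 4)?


P(X ≥ 4) = Σ P(X=i) for i=4..7
P(X=4) = 1792/15625
P(X=5) = 21504/78125
P(X=6) = 28672/78125
P(X=7) = 16384/78125
Sum = 15104/15625

P(X ≥ 4) = 15104/15625 ≈ 96.67%


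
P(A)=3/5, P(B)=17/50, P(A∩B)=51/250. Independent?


P(A)×P(B) = 51/250
P(A∩B) = 51/250
Equal ✓ → Independent

Yes, independent


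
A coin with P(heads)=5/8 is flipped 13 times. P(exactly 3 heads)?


Binomial: P(X=3) = C(13,3)×p^3×(1-p)^10
= 286 × 125/512 × 59049/1073741824 = 1055500875/274877906944

P(X=3) = 1055500875/274877906944 ≈ 0.38%


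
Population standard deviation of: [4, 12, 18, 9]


Mean = 43/4
  (4-43/4)²=729/16
  (12-43/4)²=25/16
  (18-43/4)²=841/16
  (9-43/4)²=49/16
Σ(x-μ)² = 411/4
σ² = (411/4)/4 = 411/16

σ = √(411/16) ≈ 5.0683


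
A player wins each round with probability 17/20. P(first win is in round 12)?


Geometric: P(X=12) = (1-p)^(k-1)×p = (3/20)^11×17/20 = 3011499/4096000000000000

P(X=12) = 3011499/4096000000000000 ≈ 0.00%


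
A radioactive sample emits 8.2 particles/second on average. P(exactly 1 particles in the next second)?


Poisson(λ=8.2): P(X=1) = e^(-λ)×λ^k/k!
= e^(-8.2) × 8.2^1 / 1!
≈ 0.00027465357 × 8.2 / 1 ≈ 0.002252

P(X=1) ≈ 0.002252 ≈ 0.23%


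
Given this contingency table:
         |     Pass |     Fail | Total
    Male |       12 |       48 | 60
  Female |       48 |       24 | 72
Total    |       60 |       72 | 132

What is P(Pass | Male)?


P(Pass | Male) = 12/(12+48) = 12/60 = 1/5

P(Pass|Male) = 1/5 ≈ 20.00%


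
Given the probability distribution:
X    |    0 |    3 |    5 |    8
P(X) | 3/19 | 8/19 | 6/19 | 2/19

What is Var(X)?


E[X] = 70/19
E[X²] = 350/19
Var(X) = E[X²] - (E[X])² = 350/19 - 4900/361 = 1750/361

Var(X) = 1750/361 ≈ 4.8476


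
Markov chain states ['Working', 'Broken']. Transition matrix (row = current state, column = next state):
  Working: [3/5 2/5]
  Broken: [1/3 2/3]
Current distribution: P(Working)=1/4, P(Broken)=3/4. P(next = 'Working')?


P(next=Working) = Σᵢ P(now=i)×P(i→Working)
= 1/4×3/5 + 3/4×1/3
= 3/20 + 1/4 = 2/5

P = 2/5 ≈ 0.4000


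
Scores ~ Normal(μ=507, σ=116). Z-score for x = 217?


z = (x - μ)/σ = (217 - 507)/116 = -2.5

z = -2.5


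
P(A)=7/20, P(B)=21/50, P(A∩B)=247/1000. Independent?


P(A)×P(B) = 147/1000
P(A∩B) = 247/1000
Not equal → NOT independent

No, not independent


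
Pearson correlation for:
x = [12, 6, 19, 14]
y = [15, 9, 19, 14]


n=4, Σx=51, Σy=57, Σxy=791, Σx²=737, Σy²=863
r = (4×791 - 51×57)/√((4×737 - 51²)(4×863 - 57²))
= 257/√(347×203) = 257/√70441 ≈ 257/265.4072 ≈ 0.9683

r ≈ 0.9683


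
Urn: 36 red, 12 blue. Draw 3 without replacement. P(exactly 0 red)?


Hypergeometric: C(36,0)×C(12,3)/C(48,3)
= 1×220/17296 = 55/4324

P(X=0) = 55/4324 ≈ 1.27%


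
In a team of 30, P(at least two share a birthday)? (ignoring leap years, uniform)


P(all different) = Π(365-i)/365 for i=0..29
= 0.293684
P(match) = 1 - 0.293684 = 0.706316

P ≈ 0.7063 ≈ 70.63%


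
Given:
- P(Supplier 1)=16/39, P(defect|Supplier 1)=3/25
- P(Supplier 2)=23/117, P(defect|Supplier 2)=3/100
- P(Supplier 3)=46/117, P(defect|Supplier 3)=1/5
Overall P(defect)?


P(B) = Σ P(B|Aᵢ)×P(Aᵢ)
  3/25×16/39 = 16/325
  3/100×23/117 = 23/3900
  1/5×46/117 = 46/585
Sum = 313/2340

P(defect) = 313/2340 ≈ 13.38%


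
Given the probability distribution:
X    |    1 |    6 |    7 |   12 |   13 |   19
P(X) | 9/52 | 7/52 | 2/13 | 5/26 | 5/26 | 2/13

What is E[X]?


E[X] = Σ x·P(X=x)
= (1)×(9/52) + (6)×(7/52) + (7)×(2/13) + (12)×(5/26) + (13)×(5/26) + (19)×(2/13)
= 509/52

E[X] = 509/52


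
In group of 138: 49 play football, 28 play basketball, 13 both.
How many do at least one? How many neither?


|A∪B| = 49+28-13 = 64
Neither = 138-64 = 74

At least one: 64; Neither: 74


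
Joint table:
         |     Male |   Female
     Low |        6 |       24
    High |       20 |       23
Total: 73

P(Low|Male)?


P(Low|Male) = 6/(6+20) = 6/26 = 3/13

P = 3/13 ≈ 23.08%


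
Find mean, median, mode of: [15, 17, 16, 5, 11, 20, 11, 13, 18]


Sorted: [5, 11, 11, 13, 15, 16, 17, 18, 20]
Mean = 126/9 = 14
Median = 15
Freq: {15: 1, 17: 1, 16: 1, 5: 1, 11: 2, 20: 1, 13: 1, 18: 1}
Mode: [11]

Mean=14, Median=15, Mode=11


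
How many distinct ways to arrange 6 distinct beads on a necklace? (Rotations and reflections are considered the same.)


Free circular arrangements: rotations and reflections both identified.
(n-1)!/2 = 5!/2 = 120/2 = 60

60


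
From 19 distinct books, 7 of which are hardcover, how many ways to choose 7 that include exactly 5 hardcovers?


Choose 5 of the 7 hardcovers and 2 of the other 12 books:
C(7,5)×C(12,2) = 21×66 = 1386

1386


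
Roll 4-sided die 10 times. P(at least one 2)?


P(no 2)^10 = (3/4)^10 = 59049/1048576
P(≥1) = 1 - 59049/1048576 = 989527/1048576

P = 989527/1048576 ≈ 94.37%


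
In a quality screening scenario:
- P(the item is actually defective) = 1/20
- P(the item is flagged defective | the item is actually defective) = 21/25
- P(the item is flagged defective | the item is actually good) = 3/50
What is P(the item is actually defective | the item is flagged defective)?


Using Bayes' theorem:
P(A|B) = P(B|A)·P(A) / P(B)

P(the item is flagged defective) = 21/25 × 1/20 + 3/50 × 19/20
= 21/500 + 57/1000 = 99/1000

P(the item is actually defective|the item is flagged defective) = (21/500) / (99/1000) = 14/33

P(the item is actually defective|the item is flagged defective) = 14/33 ≈ 42.42%


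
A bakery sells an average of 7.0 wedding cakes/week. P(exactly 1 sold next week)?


Poisson(λ=7.0): P(X=1) = e^(-λ)×λ^k/k!
= e^(-7.0) × 7.0^1 / 1!
≈ 0.0009118819656 × 7 / 1 ≈ 0.006383

P(X=1) ≈ 0.006383 ≈ 0.64%


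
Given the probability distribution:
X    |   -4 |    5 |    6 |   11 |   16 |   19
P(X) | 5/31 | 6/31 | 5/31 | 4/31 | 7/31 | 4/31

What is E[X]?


E[X] = Σ x·P(X=x)
= (-4)×(5/31) + (5)×(6/31) + (6)×(5/31) + (11)×(4/31) + (16)×(7/31) + (19)×(4/31)
= 272/31

E[X] = 272/31


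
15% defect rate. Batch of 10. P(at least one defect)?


P(all good) = (17/20)^10 = 2015993900449/10240000000000
P(≥1 defect) = 8224006099551/10240000000000

P = 8224006099551/10240000000000 ≈ 80.31%


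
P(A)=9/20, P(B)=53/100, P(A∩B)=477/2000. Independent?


P(A)×P(B) = 477/2000
P(A∩B) = 477/2000
Equal ✓ → Independent

Yes, independent


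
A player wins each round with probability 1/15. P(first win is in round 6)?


Geometric: P(X=6) = (1-p)^(k-1)×p = (14/15)^5×1/15 = 537824/11390625

P(X=6) = 537824/11390625 ≈ 4.72%


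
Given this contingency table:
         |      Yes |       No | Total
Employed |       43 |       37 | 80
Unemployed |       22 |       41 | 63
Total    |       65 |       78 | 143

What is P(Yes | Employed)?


P(Yes | Employed) = 43/(43+37) = 43/80

P(Yes|Employed) = 43/80 ≈ 53.75%


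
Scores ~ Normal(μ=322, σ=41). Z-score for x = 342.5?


z = (x - μ)/σ = (342.5 - 322)/41 = 0.5

z = 0.5


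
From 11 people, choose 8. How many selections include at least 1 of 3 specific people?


Complement: C(11,8) - C(8,8) = 165 - 1 = 164

164


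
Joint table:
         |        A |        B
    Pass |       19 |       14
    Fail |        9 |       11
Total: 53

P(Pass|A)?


P(Pass|A) = 19/(19+9) = 19/28

P = 19/28 ≈ 67.86%


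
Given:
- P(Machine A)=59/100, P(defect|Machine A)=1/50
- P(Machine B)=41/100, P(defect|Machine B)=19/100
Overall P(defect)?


P(B) = Σ P(B|Aᵢ)×P(Aᵢ)
  1/50×59/100 = 59/5000
  19/100×41/100 = 779/10000
Sum = 897/10000

P(defect) = 897/10000 ≈ 8.97%


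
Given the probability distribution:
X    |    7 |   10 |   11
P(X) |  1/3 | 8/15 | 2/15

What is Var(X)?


E[X] = 137/15
E[X²] = 429/5
Var(X) = E[X²] - (E[X])² = 429/5 - 18769/225 = 536/225

Var(X) = 536/225 ≈ 2.3822


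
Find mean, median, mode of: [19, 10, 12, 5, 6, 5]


Sorted: [5, 5, 6, 10, 12, 19]
Mean = 57/6 = 19/2
Median = 8
Freq: {19: 1, 10: 1, 12: 1, 5: 2, 6: 1}
Mode: [5]

Mean=19/2, Median=8, Mode=5


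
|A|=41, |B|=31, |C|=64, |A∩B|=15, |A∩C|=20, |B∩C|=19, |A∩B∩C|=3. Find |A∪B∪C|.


|A∪B∪C| = 41+31+64-15-20-19+3 = 85

|A∪B∪C| = 85


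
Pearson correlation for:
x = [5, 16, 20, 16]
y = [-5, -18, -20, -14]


n=4, Σx=57, Σy=-57, Σxy=-937, Σx²=937, Σy²=945
r = (4×(-937) - 57×(-57))/√((4×937 - 57²)(4×945 - (-57)²))
= -499/√(499×531) = -499/√264969 ≈ -499/514.7514 ≈ -0.9694

r ≈ -0.9694


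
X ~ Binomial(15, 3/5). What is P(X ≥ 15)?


P(X ≥ 15) = Σ P(X=i) for i=15..15
P(X=15) = 14348907/30517578125
Sum = 14348907/30517578125

P(X ≥ 15) = 14348907/30517578125 ≈ 0.05%


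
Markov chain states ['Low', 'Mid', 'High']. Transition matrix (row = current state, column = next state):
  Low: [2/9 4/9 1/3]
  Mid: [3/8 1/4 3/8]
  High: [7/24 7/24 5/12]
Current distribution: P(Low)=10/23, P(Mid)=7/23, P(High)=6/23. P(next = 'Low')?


P(next=Low) = Σᵢ P(now=i)×P(i→Low)
= 10/23×2/9 + 7/23×3/8 + 6/23×7/24
= 20/207 + 21/184 + 7/92 = 475/1656

P = 475/1656 ≈ 0.2868


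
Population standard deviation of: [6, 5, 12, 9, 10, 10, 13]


Mean = 65/7
  (6-65/7)²=529/49
  (5-65/7)²=900/49
  (12-65/7)²=361/49
  (9-65/7)²=4/49
  (10-65/7)²=25/49
  (10-65/7)²=25/49
  (13-65/7)²=676/49
Σ(x-μ)² = 360/7
σ² = (360/7)/7 = 360/49

σ = √(360/49) ≈ 2.7105


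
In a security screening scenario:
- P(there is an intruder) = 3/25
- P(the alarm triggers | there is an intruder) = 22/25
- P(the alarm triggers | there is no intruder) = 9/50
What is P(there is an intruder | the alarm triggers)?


Using Bayes' theorem:
P(A|B) = P(B|A)·P(A) / P(B)

P(the alarm triggers) = 22/25 × 3/25 + 9/50 × 22/25
= 66/625 + 99/625 = 33/125

P(there is an intruder|the alarm triggers) = (66/625) / (33/125) = 2/5

P(there is an intruder|the alarm triggers) = 2/5 ≈ 40.00%


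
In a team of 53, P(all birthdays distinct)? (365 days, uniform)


P(all different) = Π(365-i)/365 for i=0..52
= (365/365)×(364/365)×...×(313/365)
= 0.018862

P ≈ 0.0189 ≈ 1.89%


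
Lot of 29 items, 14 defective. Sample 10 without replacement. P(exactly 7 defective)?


Hypergeometric: C(14,7)×C(15,3)/C(29,10)
= 3432×455/20030010 = 52/667

P(X=7) = 52/667 ≈ 7.80%


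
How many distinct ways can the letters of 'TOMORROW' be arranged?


Letters: 8, freq: {'T': 1, 'O': 3, 'M': 1, 'R': 2, 'W': 1}
8!/(1!×3!×1!×2!×1!) = 40320/12 = 3360

3360


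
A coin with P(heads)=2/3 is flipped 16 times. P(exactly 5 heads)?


Binomial: P(X=5) = C(16,5)×p^5×(1-p)^11
= 4368 × 32/243 × 1/177147 = 46592/14348907

P(X=5) = 46592/14348907 ≈ 0.32%


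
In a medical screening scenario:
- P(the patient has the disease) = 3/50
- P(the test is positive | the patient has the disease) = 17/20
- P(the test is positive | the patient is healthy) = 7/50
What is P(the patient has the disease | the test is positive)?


Using Bayes' theorem:
P(A|B) = P(B|A)·P(A) / P(B)

P(the test is positive) = 17/20 × 3/50 + 7/50 × 47/50
= 51/1000 + 329/2500 = 913/5000

P(the patient has the disease|the test is positive) = (51/1000) / (913/5000) = 255/913

P(the patient has the disease|the test is positive) = 255/913 ≈ 27.93%


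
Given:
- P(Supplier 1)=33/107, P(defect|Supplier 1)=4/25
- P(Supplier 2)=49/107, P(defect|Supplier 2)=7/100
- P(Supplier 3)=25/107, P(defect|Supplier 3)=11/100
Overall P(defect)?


P(B) = Σ P(B|Aᵢ)×P(Aᵢ)
  4/25×33/107 = 132/2675
  7/100×49/107 = 343/10700
  11/100×25/107 = 11/428
Sum = 573/5350

P(defect) = 573/5350 ≈ 10.71%


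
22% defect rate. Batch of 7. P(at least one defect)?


P(all good) = (39/50)^7 = 137231006679/781250000000
P(≥1 defect) = 644018993321/781250000000

P = 644018993321/781250000000 ≈ 82.43%


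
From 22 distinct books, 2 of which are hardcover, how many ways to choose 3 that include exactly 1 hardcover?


Choose 1 of the 2 hardcovers and 2 of the other 20 books:
C(2,1)×C(20,2) = 2×190 = 380

380


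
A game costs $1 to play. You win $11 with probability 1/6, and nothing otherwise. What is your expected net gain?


E[gain] = (11-1)×1/6 + (-1)×5/6
= 5/3 - 5/6 = 5/6

Expected net gain = $5/6 ≈ $0.83


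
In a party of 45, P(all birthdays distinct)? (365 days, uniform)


P(all different) = Π(365-i)/365 for i=0..44
= (365/365)×(364/365)×...×(321/365)
= 0.059024

P ≈ 0.0590 ≈ 5.90%


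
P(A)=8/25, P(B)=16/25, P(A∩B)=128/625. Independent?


P(A)×P(B) = 128/625
P(A∩B) = 128/625
Equal ✓ → Independent

Yes, independent


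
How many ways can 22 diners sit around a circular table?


Circular arrangements of 22 distinct objects: fix one position to break rotational symmetry.
(n-1)! = 21! = 51090942171709440000

51090942171709440000


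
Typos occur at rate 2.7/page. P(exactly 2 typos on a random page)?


Poisson(λ=2.7): P(X=2) = e^(-λ)×λ^k/k!
= e^(-2.7) × 2.7^2 / 2!
≈ 0.06720551274 × 7.29 / 2 ≈ 0.244964

P(X=2) ≈ 0.244964 ≈ 24.50%


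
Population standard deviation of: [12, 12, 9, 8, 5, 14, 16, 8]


Mean = 84/8 = 21/2
  (12-21/2)²=9/4
  (12-21/2)²=9/4
  (9-21/2)²=9/4
  (8-21/2)²=25/4
  (5-21/2)²=121/4
  (14-21/2)²=49/4
  (16-21/2)²=121/4
  (8-21/2)²=25/4
Σ(x-μ)² = 92
σ² = 92/8 = 23/2

σ = √(23/2) ≈ 3.3912


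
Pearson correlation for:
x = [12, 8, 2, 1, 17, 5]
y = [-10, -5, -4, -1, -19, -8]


n=6, Σx=45, Σy=-47, Σxy=-532, Σx²=527, Σy²=567
r = (6×(-532) - 45×(-47))/√((6×527 - 45²)(6×567 - (-47)²))
= -1077/√(1137×1193) = -1077/√1356441 ≈ -1077/1164.6635 ≈ -0.9247

r ≈ -0.9247


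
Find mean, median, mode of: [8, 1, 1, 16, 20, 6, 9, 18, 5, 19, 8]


Sorted: [1, 1, 5, 6, 8, 8, 9, 16, 18, 19, 20]
Mean = 111/11
Median = 8
Freq: {8: 2, 1: 2, 16: 1, 20: 1, 6: 1, 9: 1, 18: 1, 5: 1, 19: 1}
Mode: [1, 8]

Mean=111/11, Median=8, Mode=[1, 8]


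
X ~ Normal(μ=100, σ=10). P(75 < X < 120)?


z₁=(75-100)/10=-2.5, z₂=(120-100)/10=2.0
P = Φ(2.0) - Φ(-2.5) = 0.977250 - 0.006210 = 0.971040 ≈ 0.9710

P(75 < X < 120) ≈ 0.9710


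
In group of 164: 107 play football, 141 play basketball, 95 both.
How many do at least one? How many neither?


|A∪B| = 107+141-95 = 153
Neither = 164-153 = 11

At least one: 153; Neither: 11


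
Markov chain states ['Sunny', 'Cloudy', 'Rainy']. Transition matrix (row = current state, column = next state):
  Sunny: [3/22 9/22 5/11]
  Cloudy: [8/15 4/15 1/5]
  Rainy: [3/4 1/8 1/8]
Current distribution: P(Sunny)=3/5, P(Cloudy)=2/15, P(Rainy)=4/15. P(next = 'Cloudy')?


P(next=Cloudy) = Σᵢ P(now=i)×P(i→Cloudy)
= 3/5×9/22 + 2/15×4/15 + 4/15×1/8
= 27/110 + 8/225 + 1/30 = 778/2475

P = 778/2475 ≈ 0.3143


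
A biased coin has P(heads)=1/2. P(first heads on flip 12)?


Geometric: P(X=12) = (1-p)^(k-1)×p = (1/2)^11×1/2 = 1/4096

P(X=12) = 1/4096 ≈ 0.02%


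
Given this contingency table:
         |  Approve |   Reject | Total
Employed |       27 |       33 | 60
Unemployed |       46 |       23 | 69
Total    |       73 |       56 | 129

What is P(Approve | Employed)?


P(Approve | Employed) = 27/(27+33) = 27/60 = 9/20

P(Approve|Employed) = 9/20 ≈ 45.00%


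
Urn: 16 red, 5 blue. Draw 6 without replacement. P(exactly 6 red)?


Hypergeometric: C(16,6)×C(5,0)/C(21,6)
= 8008×1/54264 = 143/969

P(X=6) = 143/969 ≈ 14.76%


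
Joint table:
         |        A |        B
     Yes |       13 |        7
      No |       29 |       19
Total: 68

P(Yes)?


P(Yes) = (13+7)/68 = 20/68 = 5/17

P(Yes) = 5/17 ≈ 29.41%


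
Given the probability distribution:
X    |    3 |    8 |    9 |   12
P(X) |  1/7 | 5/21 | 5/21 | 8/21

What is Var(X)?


E[X] = 190/21
E[X²] = 272/3
Var(X) = E[X²] - (E[X])² = 272/3 - 36100/441 = 3884/441

Var(X) = 3884/441 ≈ 8.8073


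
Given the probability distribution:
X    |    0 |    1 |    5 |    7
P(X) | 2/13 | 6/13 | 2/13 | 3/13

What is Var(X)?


E[X] = 37/13
E[X²] = 203/13
Var(X) = E[X²] - (E[X])² = 203/13 - 1369/169 = 1270/169

Var(X) = 1270/169 ≈ 7.5148


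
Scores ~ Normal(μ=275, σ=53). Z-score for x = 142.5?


z = (x - μ)/σ = (142.5 - 275)/53 = -2.5

z = -2.5


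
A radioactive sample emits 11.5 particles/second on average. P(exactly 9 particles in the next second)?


Poisson(λ=11.5): P(X=9) = e^(-λ)×λ^k/k!
= e^(-11.5) × 11.5^9 / 9!
≈ 1.01300936e-05 × 3517876291.92 / 362880 ≈ 0.098204

P(X=9) ≈ 0.098204 ≈ 9.82%


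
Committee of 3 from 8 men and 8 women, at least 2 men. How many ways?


Count by #men:
  2M,1W: C(8,2)×C(8,1)=224
  3M,0W: C(8,3)×C(8,0)=56
Total = 280

280


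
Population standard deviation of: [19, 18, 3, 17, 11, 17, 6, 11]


Mean = 102/8 = 51/4
  (19-51/4)²=625/16
  (18-51/4)²=441/16
  (3-51/4)²=1521/16
  (17-51/4)²=289/16
  (11-51/4)²=49/16
  (17-51/4)²=289/16
  (6-51/4)²=729/16
  (11-51/4)²=49/16
Σ(x-μ)² = 499/2
σ² = (499/2)/8 = 499/16

σ = √(499/16) ≈ 5.5846


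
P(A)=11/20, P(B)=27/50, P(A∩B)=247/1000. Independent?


P(A)×P(B) = 297/1000
P(A∩B) = 247/1000
Not equal → NOT independent

No, not independent


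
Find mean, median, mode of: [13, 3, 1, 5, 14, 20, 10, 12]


Sorted: [1, 3, 5, 10, 12, 13, 14, 20]
Mean = 78/8 = 39/4
Median = 11
Freq: {13: 1, 3: 1, 1: 1, 5: 1, 14: 1, 20: 1, 10: 1, 12: 1}
Mode: No mode

Mean=39/4, Median=11, Mode=No mode


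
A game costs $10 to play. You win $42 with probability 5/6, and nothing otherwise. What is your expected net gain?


E[gain] = (42-10)×5/6 + (-10)×1/6
= 80/3 - 5/3 = 25

Expected net gain = $25 ≈ $25.00


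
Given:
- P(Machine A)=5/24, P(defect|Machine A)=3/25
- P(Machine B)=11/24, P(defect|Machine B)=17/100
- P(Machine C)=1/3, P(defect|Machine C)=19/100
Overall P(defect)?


P(B) = Σ P(B|Aᵢ)×P(Aᵢ)
  3/25×5/24 = 1/40
  17/100×11/24 = 187/2400
  19/100×1/3 = 19/300
Sum = 133/800

P(defect) = 133/800 ≈ 16.62%


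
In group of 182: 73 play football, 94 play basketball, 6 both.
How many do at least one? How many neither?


|A∪B| = 73+94-6 = 161
Neither = 182-161 = 21

At least one: 161; Neither: 21


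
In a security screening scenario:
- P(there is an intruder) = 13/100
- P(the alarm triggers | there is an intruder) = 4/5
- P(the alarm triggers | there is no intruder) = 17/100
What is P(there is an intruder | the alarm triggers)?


Using Bayes' theorem:
P(A|B) = P(B|A)·P(A) / P(B)

P(the alarm triggers) = 4/5 × 13/100 + 17/100 × 87/100
= 13/125 + 1479/10000 = 2519/10000

P(there is an intruder|the alarm triggers) = (13/125) / (2519/10000) = 1040/2519

P(there is an intruder|the alarm triggers) = 1040/2519 ≈ 41.29%


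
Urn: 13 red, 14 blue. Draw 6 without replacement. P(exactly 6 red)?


Hypergeometric: C(13,6)×C(14,0)/C(27,6)
= 1716×1/296010 = 2/345

P(X=6) = 2/345 ≈ 0.58%


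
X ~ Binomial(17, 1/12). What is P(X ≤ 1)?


P(X ≤ 1) = Σ P(X=i) for i=0..1
P(X=0) = 505447028499293771/2218611106740436992
P(X=1) = 781145407680726737/2218611106740436992
Sum = 321648109045005127/554652776685109248

P(X ≤ 1) = 321648109045005127/554652776685109248 ≈ 57.99%


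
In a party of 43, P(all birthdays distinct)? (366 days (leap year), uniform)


P(all different) = Π(366-i)/366 for i=0..42
= (366/366)×(365/366)×...×(324/366)
= 0.076637

P ≈ 0.0766 ≈ 7.66%


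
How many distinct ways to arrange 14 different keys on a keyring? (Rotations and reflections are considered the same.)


Free circular arrangements: rotations and reflections both identified.
(n-1)!/2 = 13!/2 = 6227020800/2 = 3113510400

3113510400


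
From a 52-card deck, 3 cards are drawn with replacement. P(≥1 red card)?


P(not a red card) = 26/52 = 1/2
P(none in 3 draws) = (1/2)^3 = 1/8
P(≥1 red card) = 1 - 1/8 = 7/8

P = 7/8 ≈ 87.50%


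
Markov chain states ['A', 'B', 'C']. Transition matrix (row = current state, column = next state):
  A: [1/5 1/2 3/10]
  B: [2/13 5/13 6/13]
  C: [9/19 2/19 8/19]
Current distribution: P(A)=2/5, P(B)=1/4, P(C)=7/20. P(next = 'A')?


P(next=A) = Σᵢ P(now=i)×P(i→A)
= 2/5×1/5 + 1/4×2/13 + 7/20×9/19
= 2/25 + 1/26 + 63/380 = 7021/24700

P = 7021/24700 ≈ 0.2843
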